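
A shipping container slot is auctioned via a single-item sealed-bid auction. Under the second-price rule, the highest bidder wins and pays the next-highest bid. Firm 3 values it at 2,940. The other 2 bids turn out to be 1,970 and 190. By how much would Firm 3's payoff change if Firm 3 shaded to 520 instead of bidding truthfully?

The highest competing bid is 1,970.
Bidding truthfully at 2,940: Firm 3 has the top bid, wins, and pays the second-highest bid 1,970. Payoff = 2,940 − 1,970 = 970.
Bidding 520: the top bid is 1,970 (a rival), so Firm 3 loses. Payoff = 0.
Change = 0 − 970 = -970.
This is the dominant-strategy logic: truthful bidding weakly beats any alternative.

Change in payoff: -970.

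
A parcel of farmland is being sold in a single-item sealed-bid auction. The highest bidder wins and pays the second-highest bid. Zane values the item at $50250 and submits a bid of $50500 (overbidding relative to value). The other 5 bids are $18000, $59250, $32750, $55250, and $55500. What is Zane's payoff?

Zane's payoff: $0.

Highest competing bid: $59250.
Zane's bid $50500 is not the highest, so Zane loses, pays nothing, and earns zero payoff.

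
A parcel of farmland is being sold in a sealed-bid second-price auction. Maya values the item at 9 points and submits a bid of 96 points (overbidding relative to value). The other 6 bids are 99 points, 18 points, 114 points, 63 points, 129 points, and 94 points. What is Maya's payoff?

Maya's payoff: 0 points.

Highest competing bid: 129 points.
Maya's bid 96 points is not the highest, so Maya loses, pays nothing, and earns zero payoff.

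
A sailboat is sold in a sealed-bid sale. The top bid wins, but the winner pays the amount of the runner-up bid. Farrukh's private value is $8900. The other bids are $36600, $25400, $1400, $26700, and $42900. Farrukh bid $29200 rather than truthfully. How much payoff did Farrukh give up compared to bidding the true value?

$0

The highest competing bid is $42900.
Bidding truthfully at $8900: the top bid is $42900 (a rival), so Farrukh loses. Payoff = $0.
Bidding $29200: the top bid is $42900 (a rival), so Farrukh loses. Payoff = $0.
Regret = truthful payoff − actual payoff = $0 − $0 = $0.
The bid only affects whether you win, not the price — here both bids land on the same side of the top rival bid, so the deviation is payoff-neutral.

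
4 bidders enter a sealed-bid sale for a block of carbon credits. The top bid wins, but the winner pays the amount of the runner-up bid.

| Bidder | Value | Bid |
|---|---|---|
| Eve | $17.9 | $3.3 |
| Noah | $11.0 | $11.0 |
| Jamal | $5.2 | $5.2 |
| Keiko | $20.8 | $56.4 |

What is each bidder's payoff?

Sorted high to low: Keiko $56.4 > Noah $11.0 > Jamal $5.2 > Eve $3.3.
Keiko has the top bid and wins; the price is the second-highest bid, $11.0.
Keiko's payoff = $20.8 − $11.0 = $9.8. All other bidders lose, so their payoff is 0.

Eve $0.0, Noah $0.0, Jamal $0.0, Keiko $9.8.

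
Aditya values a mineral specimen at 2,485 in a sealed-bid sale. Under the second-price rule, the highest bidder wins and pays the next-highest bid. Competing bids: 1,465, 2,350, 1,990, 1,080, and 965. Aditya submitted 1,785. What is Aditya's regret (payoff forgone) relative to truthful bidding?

Payoff forgone: 135.

The highest competing bid is 2,350.
Bidding truthfully at 2,485: Aditya has the top bid, wins, and pays the second-highest bid 2,350. Payoff = 2,485 − 2,350 = 135.
Bidding 1,785: the top bid is 2,350 (a rival), so Aditya loses. Payoff = 0.
Regret = truthful payoff − actual payoff = 135 − 0 = 135.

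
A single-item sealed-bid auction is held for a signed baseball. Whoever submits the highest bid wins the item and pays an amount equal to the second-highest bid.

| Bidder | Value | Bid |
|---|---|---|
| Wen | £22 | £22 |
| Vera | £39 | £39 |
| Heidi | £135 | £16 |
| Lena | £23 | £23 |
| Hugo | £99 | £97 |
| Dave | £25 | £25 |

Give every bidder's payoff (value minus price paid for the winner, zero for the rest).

Sorted high to low: Hugo £97, then Vera £39, then Dave £25, then Lena £23, then Wen £22, then Heidi £16.
Hugo has the top bid and wins; the price is the second-highest bid, £39.
Hugo's payoff = £99 − £39 = £60. All other bidders lose, so their payoff is 0.

Payoffs: Wen £0, Vera £0, Heidi £0, Lena £0, Hugo £60, Dave £0.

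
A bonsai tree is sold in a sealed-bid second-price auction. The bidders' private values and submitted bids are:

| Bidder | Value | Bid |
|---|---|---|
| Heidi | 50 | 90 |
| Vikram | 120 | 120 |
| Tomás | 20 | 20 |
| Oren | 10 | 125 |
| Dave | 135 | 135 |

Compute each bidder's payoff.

Ordered from highest: Dave 135, then Oren 125, then Vikram 120, then Heidi 90, then Tomás 20.
Dave has the top bid and wins; the price is the second-highest bid, 125.
Dave's payoff = 135 − 125 = 10. All other bidders lose, so their payoff is 0.

Heidi 0, Vikram 0, Tomás 0, Oren 0, Dave 10.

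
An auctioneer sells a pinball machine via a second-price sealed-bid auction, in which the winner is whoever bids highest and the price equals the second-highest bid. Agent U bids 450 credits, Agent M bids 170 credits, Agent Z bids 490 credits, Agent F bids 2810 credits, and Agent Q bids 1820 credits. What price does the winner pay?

Bids in descending order: Agent F 2810 credits, then Agent Q 1820 credits, then Agent Z 490 credits, then Agent U 450 credits, then Agent M 170 credits.
Agent F is the highest bidder, so Agent F wins.
Under the second-price rule, the price is the second-highest bid: 1820 credits.

The winner pays 1820 credits.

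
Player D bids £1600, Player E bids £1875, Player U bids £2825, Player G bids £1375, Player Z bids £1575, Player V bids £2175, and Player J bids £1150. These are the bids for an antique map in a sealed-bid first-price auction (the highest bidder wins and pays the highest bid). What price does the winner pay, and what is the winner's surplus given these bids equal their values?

Price £2825; surplus £0.

Sorted high to low: Player U £2825; Player V £2175; Player E £1875; Player D £1600; Player Z £1575; Player G £1375; Player J £1150.
Player U is the highest bidder, so Player U wins.
Under the first-price rule, the price is the highest bid: £2825.
Surplus = £2825 − £2825 = £0.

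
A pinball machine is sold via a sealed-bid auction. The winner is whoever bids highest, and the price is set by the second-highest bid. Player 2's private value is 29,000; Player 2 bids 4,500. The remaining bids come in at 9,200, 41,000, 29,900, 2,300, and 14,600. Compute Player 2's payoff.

Highest competing bid: 41,000.
Player 2's bid 4,500 is not the highest, so Player 2 loses, pays nothing, and earns zero payoff.

The bidder's payoff: 0.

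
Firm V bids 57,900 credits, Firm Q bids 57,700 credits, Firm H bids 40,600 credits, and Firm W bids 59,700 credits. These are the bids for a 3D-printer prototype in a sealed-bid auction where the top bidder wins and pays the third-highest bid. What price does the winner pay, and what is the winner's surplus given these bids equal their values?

Price 57,700 credits; surplus 2,000 credits.

Ranking the bids: Firm W 59,700 credits; Firm V 57,900 credits; Firm Q 57,700 credits; Firm H 40,600 credits.
Firm W is the highest bidder, so Firm W wins.
Under the third-price rule, the price is the third-highest bid: 57,700 credits.
Surplus = 59,700 credits − 57,700 credits = 2,000 credits.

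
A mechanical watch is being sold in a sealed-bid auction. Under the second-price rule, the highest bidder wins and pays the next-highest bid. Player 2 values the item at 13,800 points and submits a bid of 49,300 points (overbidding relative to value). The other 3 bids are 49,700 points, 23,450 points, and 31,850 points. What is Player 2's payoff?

Highest competing bid: 49,700 points.
Player 2's bid 49,300 points is not the highest, so Player 2 loses, pays nothing, and earns zero payoff.

Payoff = 0 points.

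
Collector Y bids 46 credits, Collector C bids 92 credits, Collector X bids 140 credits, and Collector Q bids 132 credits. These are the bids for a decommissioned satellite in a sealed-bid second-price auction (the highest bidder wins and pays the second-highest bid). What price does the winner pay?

Bids in descending order: Collector X 140 credits > Collector Q 132 credits > Collector C 92 credits > Collector Y 46 credits.
Collector X is the highest bidder, so Collector X wins.
Under the second-price rule, the price is the second-highest bid: 132 credits.

Price paid: 132 credits.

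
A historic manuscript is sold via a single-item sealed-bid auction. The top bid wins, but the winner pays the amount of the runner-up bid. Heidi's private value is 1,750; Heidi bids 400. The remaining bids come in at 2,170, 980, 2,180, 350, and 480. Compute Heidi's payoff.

Payoff = 0.

Highest competing bid: 2,180.
Heidi's bid 400 is not the highest, so Heidi loses, pays nothing, and earns zero payoff.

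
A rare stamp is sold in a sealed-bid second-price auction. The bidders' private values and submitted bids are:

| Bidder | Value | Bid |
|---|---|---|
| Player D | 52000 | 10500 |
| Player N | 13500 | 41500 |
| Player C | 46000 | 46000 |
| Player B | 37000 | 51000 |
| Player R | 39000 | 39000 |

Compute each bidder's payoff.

Bids in descending order: Player B 51000 > Player C 46000 > Player N 41500 > Player R 39000 > Player D 10500.
Player B has the top bid and wins; the price is the second-highest bid, 46000.
Player B's payoff = 37000 − 46000 = -9000. All other bidders lose, so their payoff is 0.

Payoffs: Player D 0, Player N 0, Player C 0, Player B -9000, Player R 0.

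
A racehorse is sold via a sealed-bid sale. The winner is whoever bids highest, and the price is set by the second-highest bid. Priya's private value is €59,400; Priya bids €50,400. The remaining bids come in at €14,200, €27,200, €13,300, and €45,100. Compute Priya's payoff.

Priya's payoff: €14,300.

Highest competing bid: €45,100.
Priya's bid €50,400 is the highest overall, so Priya wins and pays the second-highest bid, €45,100.
Payoff = value − price = €59,400 − €45,100 = €14,300.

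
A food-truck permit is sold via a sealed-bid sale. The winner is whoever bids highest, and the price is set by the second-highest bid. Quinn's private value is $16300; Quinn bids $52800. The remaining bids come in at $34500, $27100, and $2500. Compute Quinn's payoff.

Highest competing bid: $34500.
Quinn's bid $52800 is the highest overall, so Quinn wins and pays the second-highest bid, $34500.
Payoff = value − price = $16300 − $34500 = -$18200.
Overbidding won the item at a price above value — truthful bidding would have avoided this loss.

Payoff = -$18200.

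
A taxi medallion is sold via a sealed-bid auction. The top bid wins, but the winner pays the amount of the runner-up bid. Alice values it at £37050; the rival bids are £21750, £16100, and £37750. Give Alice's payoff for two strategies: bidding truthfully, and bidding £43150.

The highest competing bid is £37750.
Bidding truthfully at £37050: the top bid is £37750 (a rival), so Alice loses. Payoff = £0.
Bidding £43150: Alice has the top bid, wins, and pays the second-highest bid £37750. Payoff = £37050 − £37750 = -£700.

(a) £0  (b) -£700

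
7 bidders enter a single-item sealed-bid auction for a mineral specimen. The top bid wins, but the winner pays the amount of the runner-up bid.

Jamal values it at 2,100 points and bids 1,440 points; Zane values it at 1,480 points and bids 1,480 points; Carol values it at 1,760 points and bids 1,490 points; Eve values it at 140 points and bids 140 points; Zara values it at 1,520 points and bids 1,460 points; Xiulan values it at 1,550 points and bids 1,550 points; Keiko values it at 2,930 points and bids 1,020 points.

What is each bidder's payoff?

Jamal 0 points, Zane 0 points, Carol 0 points, Eve 0 points, Zara 0 points, Xiulan 60 points, Keiko 0 points.

Bids in descending order: Xiulan 1,550 points, then Carol 1,490 points, then Zane 1,480 points, then Zara 1,460 points, then Jamal 1,440 points, then Keiko 1,020 points, then Eve 140 points.
Xiulan has the top bid and wins; the price is the second-highest bid, 1,490 points.
Xiulan's payoff = 1,550 points − 1,490 points = 60 points. All other bidders lose, so their payoff is 0.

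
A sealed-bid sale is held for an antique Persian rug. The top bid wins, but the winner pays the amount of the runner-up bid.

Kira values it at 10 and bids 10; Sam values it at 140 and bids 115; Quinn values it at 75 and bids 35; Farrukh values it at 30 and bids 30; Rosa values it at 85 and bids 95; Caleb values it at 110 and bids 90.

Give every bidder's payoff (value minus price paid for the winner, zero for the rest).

Bids in descending order: Sam 115 > Rosa 95 > Caleb 90 > Quinn 35 > Farrukh 30 > Kira 10.
Sam has the top bid and wins; the price is the second-highest bid, 95.
Sam's payoff = 140 − 95 = 45. All other bidders lose, so their payoff is 0.

Payoffs: Kira 0, Sam 45, Quinn 0, Farrukh 0, Rosa 0, Caleb 0.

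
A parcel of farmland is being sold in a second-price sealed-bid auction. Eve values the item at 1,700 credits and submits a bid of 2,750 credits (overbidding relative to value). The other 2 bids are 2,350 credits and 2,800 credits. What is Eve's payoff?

Payoff = 0 credits.

Highest competing bid: 2,800 credits.
Eve's bid 2,750 credits is not the highest, so Eve loses, pays nothing, and earns zero payoff.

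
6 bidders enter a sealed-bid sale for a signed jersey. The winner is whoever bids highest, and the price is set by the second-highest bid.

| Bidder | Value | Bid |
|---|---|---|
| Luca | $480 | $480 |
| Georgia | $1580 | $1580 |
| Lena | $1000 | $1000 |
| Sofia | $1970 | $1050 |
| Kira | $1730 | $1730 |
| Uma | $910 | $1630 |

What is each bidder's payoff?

Luca $0, Georgia $0, Lena $0, Sofia $0, Kira $100, Uma $0.

Bids in descending order: Kira $1730, then Uma $1630, then Georgia $1580, then Sofia $1050, then Lena $1000, then Luca $480.
Kira has the top bid and wins; the price is the second-highest bid, $1630.
Kira's payoff = $1730 − $1630 = $100. All other bidders lose, so their payoff is 0.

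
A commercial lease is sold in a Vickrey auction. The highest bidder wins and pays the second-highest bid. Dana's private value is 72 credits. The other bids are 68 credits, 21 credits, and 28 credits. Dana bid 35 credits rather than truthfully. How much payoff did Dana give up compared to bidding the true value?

The highest competing bid is 68 credits.
Bidding truthfully at 72 credits: Dana has the top bid, wins, and pays the second-highest bid 68 credits. Payoff = 72 credits − 68 credits = 4 credits.
Bidding 35 credits: the top bid is 68 credits (a rival), so Dana loses. Payoff = 0 credits.
Regret = truthful payoff − actual payoff = 4 credits − 0 credits = 4 credits.

Regret: 4 credits.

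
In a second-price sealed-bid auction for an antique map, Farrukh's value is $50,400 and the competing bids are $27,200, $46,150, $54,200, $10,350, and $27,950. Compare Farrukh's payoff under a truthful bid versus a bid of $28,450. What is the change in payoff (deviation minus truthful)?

$0

The highest competing bid is $54,200.
Bidding truthfully at $50,400: the top bid is $54,200 (a rival), so Farrukh loses. Payoff = $0.
Bidding $28,450: the top bid is $54,200 (a rival), so Farrukh loses. Payoff = $0.
Change = $0 − $0 = $0.
The bid only affects whether you win, not the price — here both bids land on the same side of the top rival bid, so the deviation is payoff-neutral.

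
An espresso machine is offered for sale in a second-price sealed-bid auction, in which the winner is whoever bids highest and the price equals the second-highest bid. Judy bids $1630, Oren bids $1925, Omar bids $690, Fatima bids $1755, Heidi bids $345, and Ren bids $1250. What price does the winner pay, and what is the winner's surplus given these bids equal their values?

Price $1755; surplus $170.

Ordered from highest: Oren $1925 > Fatima $1755 > Judy $1630 > Ren $1250 > Omar $690 > Heidi $345.
Oren is the highest bidder, so Oren wins.
Under the second-price rule, the price is the second-highest bid: $1755.
Surplus = $1925 − $1755 = $170.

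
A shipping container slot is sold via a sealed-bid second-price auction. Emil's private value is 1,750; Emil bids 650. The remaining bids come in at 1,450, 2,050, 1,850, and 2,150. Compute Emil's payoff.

0

Highest competing bid: 2,150.
Emil's bid 650 is not the highest, so Emil loses, pays nothing, and earns zero payoff.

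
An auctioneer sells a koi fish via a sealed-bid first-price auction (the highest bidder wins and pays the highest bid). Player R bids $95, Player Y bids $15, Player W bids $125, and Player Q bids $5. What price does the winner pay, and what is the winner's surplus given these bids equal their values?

The winner pays $125 for a surplus of $0.

Ranking the bids: Player W $125; Player R $95; Player Y $15; Player Q $5.
Player W is the highest bidder, so Player W wins.
Under the first-price rule, the price is the highest bid: $125.
Surplus = $125 − $125 = $0.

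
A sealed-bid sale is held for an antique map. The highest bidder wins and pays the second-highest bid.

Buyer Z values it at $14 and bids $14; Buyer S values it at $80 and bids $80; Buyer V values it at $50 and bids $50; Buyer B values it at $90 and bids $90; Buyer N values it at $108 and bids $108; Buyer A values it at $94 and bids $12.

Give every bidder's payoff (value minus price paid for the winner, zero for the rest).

Sorted high to low: Buyer N $108 > Buyer B $90 > Buyer S $80 > Buyer V $50 > Buyer Z $14 > Buyer A $12.
Buyer N has the top bid and wins; the price is the second-highest bid, $90.
Buyer N's payoff = $108 − $90 = $18. All other bidders lose, so their payoff is 0.

Payoffs: Buyer Z $0, Buyer S $0, Buyer V $0, Buyer B $0, Buyer N $18, Buyer A $0.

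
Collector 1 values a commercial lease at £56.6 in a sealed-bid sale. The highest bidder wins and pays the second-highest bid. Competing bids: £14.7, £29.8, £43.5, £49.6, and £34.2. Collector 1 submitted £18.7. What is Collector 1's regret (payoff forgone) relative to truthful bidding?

The highest competing bid is £49.6.
Bidding truthfully at £56.6: Collector 1 has the top bid, wins, and pays the second-highest bid £49.6. Payoff = £56.6 − £49.6 = £7.0.
Bidding £18.7: the top bid is £49.6 (a rival), so Collector 1 loses. Payoff = £0.0.
Regret = truthful payoff − actual payoff = £7.0 − £0.0 = £7.0.

£7.0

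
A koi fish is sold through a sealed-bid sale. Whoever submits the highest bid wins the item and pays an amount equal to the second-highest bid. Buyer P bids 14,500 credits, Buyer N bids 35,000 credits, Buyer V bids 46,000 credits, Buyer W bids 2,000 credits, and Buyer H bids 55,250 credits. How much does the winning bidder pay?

46,000 credits

Ranking the bids: Buyer H 55,250 credits > Buyer V 46,000 credits > Buyer N 35,000 credits > Buyer P 14,500 credits > Buyer W 2,000 credits.
Buyer H has the highest bid, so Buyer H wins.
The second-highest bid is 46,000 credits, so that is what Buyer H pays.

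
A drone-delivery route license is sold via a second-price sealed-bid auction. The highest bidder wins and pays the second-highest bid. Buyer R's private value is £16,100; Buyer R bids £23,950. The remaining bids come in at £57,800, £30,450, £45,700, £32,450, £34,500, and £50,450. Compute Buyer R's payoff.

Buyer R's payoff: £0.

Highest competing bid: £57,800.
Buyer R's bid £23,950 is not the highest, so Buyer R loses, pays nothing, and earns zero payoff.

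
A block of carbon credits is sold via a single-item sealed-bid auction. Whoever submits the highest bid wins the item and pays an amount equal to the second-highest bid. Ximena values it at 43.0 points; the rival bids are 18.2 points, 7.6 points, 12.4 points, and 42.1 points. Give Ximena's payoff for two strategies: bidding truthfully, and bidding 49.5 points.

The highest competing bid is 42.1 points.
Bidding truthfully at 43.0 points: Ximena has the top bid, wins, and pays the second-highest bid 42.1 points. Payoff = 43.0 points − 42.1 points = 0.9 points.
Bidding 49.5 points: Ximena has the top bid, wins, and pays the second-highest bid 42.1 points. Payoff = 43.0 points − 42.1 points = 0.9 points.

(a) 0.9 points  (b) 0.9 points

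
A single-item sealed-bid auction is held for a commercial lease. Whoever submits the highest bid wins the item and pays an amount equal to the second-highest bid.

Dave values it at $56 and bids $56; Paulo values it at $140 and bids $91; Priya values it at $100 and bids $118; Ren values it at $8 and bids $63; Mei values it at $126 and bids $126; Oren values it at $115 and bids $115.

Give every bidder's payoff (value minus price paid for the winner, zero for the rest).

Sorted high to low: Mei $126 > Priya $118 > Oren $115 > Paulo $91 > Ren $63 > Dave $56.
Mei has the top bid and wins; the price is the second-highest bid, $118.
Mei's payoff = $126 − $118 = $8. All other bidders lose, so their payoff is 0.

Payoffs: Dave $0, Paulo $0, Priya $0, Ren $0, Mei $8, Oren $0.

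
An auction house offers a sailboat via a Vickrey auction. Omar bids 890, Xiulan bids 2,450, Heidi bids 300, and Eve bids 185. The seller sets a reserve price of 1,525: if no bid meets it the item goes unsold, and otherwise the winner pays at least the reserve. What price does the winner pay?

Ordered from highest: Xiulan 2,450, then Omar 890, then Heidi 300, then Eve 185.
Xiulan has the highest bid, so Xiulan wins.
The second-highest bid is 890, but the reserve 1,525 is higher, so the price is the reserve.

Price paid: 1,525.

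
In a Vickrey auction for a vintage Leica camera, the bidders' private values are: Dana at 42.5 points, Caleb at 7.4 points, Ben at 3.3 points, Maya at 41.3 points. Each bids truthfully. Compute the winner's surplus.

Ordered from highest: Dana 42.5 points, then Maya 41.3 points, then Caleb 7.4 points, then Ben 3.3 points.
Dana wins with the top bid and pays the second-highest, 41.3 points.
Surplus = 42.5 points − 41.3 points = 1.2 points.

Surplus = 1.2 points.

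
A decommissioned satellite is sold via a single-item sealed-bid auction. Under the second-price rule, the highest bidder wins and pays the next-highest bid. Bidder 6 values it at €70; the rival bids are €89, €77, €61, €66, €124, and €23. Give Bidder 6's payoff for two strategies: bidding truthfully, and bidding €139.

(a) €0  (b) -€54

The highest competing bid is €124.
Bidding truthfully at €70: the top bid is €124 (a rival), so Bidder 6 loses. Payoff = €0.
Bidding €139: Bidder 6 has the top bid, wins, and pays the second-highest bid €124. Payoff = €70 − €124 = -€54.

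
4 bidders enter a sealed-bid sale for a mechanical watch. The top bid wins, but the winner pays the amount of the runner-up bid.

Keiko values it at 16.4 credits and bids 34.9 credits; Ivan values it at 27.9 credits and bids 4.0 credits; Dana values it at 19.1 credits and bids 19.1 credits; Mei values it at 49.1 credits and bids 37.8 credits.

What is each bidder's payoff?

Keiko 0.0 credits, Ivan 0.0 credits, Dana 0.0 credits, Mei 14.2 credits.

Sorted high to low: Mei 37.8 credits > Keiko 34.9 credits > Dana 19.1 credits > Ivan 4.0 credits.
Mei has the top bid and wins; the price is the second-highest bid, 34.9 credits.
Mei's payoff = 49.1 credits − 34.9 credits = 14.2 credits. All other bidders lose, so their payoff is 0.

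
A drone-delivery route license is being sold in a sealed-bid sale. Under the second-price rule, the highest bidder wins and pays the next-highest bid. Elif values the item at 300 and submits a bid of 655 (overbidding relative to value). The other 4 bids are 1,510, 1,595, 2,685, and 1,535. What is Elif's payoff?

0

Highest competing bid: 2,685.
Elif's bid 655 is not the highest, so Elif loses, pays nothing, and earns zero payoff.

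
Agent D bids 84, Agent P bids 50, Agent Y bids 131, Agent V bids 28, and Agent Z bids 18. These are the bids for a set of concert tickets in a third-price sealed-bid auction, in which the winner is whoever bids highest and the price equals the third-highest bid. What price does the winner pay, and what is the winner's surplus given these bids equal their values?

Price 50; surplus 81.

Bids in descending order: Agent Y 131, then Agent D 84, then Agent P 50, then Agent V 28, then Agent Z 18.
Agent Y is the highest bidder, so Agent Y wins.
Under the third-price rule, the price is the third-highest bid: 50.
Surplus = 131 − 50 = 81.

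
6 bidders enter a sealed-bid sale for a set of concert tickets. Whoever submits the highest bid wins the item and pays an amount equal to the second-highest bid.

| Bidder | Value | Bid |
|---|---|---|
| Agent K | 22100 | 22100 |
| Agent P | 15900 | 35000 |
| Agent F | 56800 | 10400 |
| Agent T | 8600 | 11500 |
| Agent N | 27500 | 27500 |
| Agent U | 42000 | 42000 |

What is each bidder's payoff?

Ranking the bids: Agent U 42000, then Agent P 35000, then Agent N 27500, then Agent K 22100, then Agent T 11500, then Agent F 10400.
Agent U has the top bid and wins; the price is the second-highest bid, 35000.
Agent U's payoff = 42000 − 35000 = 7000. All other bidders lose, so their payoff is 0.

Payoffs: Agent K 0, Agent P 0, Agent F 0, Agent T 0, Agent N 0, Agent U 7000.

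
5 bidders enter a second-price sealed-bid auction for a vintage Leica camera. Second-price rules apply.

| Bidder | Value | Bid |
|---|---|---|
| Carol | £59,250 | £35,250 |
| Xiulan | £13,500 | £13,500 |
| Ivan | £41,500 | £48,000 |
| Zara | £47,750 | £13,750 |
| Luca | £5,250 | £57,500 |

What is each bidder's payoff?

Payoffs: Carol £0, Xiulan £0, Ivan £0, Zara £0, Luca -£42,750.

Bids in descending order: Luca £57,500; Ivan £48,000; Carol £35,250; Zara £13,750; Xiulan £13,500.
Luca has the top bid and wins; the price is the second-highest bid, £48,000.
Luca's payoff = £5,250 − £48,000 = -£42,750. All other bidders lose, so their payoff is 0.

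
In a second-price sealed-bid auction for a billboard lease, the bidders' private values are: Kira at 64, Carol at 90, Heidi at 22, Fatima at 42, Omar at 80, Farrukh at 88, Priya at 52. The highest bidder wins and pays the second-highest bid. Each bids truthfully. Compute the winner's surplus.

Winner's surplus: 2.

Ordered from highest: Carol 90, then Farrukh 88, then Omar 80, then Kira 64, then Priya 52, then Fatima 42, then Heidi 22.
Carol wins with the top bid and pays the second-highest, 88.
Surplus = 90 − 88 = 2.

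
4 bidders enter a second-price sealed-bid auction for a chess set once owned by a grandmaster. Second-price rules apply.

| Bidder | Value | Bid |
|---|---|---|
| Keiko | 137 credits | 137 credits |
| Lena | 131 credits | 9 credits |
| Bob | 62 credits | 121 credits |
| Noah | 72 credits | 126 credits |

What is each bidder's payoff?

Payoffs: Keiko 11 credits, Lena 0 credits, Bob 0 credits, Noah 0 credits.

Ordered from highest: Keiko 137 credits; Noah 126 credits; Bob 121 credits; Lena 9 credits.
Keiko has the top bid and wins; the price is the second-highest bid, 126 credits.
Keiko's payoff = 137 credits − 126 credits = 11 credits. All other bidders lose, so their payoff is 0.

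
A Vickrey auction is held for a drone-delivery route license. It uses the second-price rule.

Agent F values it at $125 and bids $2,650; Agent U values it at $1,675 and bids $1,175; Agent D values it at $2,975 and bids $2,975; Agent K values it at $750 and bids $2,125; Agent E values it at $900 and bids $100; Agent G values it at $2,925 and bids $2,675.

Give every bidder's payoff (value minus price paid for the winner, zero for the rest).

Sorted high to low: Agent D $2,975 > Agent G $2,675 > Agent F $2,650 > Agent K $2,125 > Agent U $1,175 > Agent E $100.
Agent D has the top bid and wins; the price is the second-highest bid, $2,675.
Agent D's payoff = $2,975 − $2,675 = $300. All other bidders lose, so their payoff is 0.

Payoffs: Agent F $0, Agent U $0, Agent D $300, Agent K $0, Agent E $0, Agent G $0.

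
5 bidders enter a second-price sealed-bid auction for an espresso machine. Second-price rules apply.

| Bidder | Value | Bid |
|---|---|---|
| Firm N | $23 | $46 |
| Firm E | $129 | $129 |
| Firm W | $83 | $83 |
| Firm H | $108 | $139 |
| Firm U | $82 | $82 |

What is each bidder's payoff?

Ranking the bids: Firm H $139 > Firm E $129 > Firm W $83 > Firm U $82 > Firm N $46.
Firm H has the top bid and wins; the price is the second-highest bid, $129.
Firm H's payoff = $108 − $129 = -$21. All other bidders lose, so their payoff is 0.

Payoffs: Firm N $0, Firm E $0, Firm W $0, Firm H -$21, Firm U $0.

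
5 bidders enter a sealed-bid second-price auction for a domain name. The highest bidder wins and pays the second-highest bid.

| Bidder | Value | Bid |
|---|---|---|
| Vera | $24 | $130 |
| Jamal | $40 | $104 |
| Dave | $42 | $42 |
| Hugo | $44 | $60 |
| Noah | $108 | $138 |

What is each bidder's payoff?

Sorted high to low: Noah $138, then Vera $130, then Jamal $104, then Hugo $60, then Dave $42.
Noah has the top bid and wins; the price is the second-highest bid, $130.
Noah's payoff = $108 − $130 = -$22. All other bidders lose, so their payoff is 0.

Vera $0, Jamal $0, Dave $0, Hugo $0, Noah -$22.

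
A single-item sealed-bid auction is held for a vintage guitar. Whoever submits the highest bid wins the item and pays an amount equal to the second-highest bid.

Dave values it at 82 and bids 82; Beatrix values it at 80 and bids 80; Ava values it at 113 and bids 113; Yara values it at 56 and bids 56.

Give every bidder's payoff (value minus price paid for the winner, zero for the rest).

Ordered from highest: Ava 113, then Dave 82, then Beatrix 80, then Yara 56.
Ava has the top bid and wins; the price is the second-highest bid, 82.
Ava's payoff = 113 − 82 = 31. All other bidders lose, so their payoff is 0.

Dave 0, Beatrix 0, Ava 31, Yara 0.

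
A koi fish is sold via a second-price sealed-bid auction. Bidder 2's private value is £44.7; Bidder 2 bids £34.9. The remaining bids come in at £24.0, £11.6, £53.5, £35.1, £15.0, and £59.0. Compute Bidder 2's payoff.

£0.0

Highest competing bid: £59.0.
Bidder 2's bid £34.9 is not the highest, so Bidder 2 loses, pays nothing, and earns zero payoff.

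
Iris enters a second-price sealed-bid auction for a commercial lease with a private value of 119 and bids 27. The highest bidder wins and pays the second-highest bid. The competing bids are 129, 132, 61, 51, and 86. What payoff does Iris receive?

Highest competing bid: 132.
Iris's bid 27 is not the highest, so Iris loses, pays nothing, and earns zero payoff.

Payoff = 0.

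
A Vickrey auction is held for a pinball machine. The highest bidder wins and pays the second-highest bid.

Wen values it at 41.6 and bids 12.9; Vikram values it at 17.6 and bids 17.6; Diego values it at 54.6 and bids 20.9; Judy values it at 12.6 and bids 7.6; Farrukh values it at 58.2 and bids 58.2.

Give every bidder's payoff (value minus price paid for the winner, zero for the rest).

Wen 0.0, Vikram 0.0, Diego 0.0, Judy 0.0, Farrukh 37.3.

Ranking the bids: Farrukh 58.2 > Diego 20.9 > Vikram 17.6 > Wen 12.9 > Judy 7.6.
Farrukh has the top bid and wins; the price is the second-highest bid, 20.9.
Farrukh's payoff = 58.2 − 20.9 = 37.3. All other bidders lose, so their payoff is 0.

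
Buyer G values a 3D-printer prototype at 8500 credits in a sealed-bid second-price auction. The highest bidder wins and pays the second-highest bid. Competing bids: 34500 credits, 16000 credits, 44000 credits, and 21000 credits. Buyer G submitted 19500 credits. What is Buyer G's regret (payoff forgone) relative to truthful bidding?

Regret: 0 credits.

The highest competing bid is 44000 credits.
Bidding truthfully at 8500 credits: the top bid is 44000 credits (a rival), so Buyer G loses. Payoff = 0 credits.
Bidding 19500 credits: the top bid is 44000 credits (a rival), so Buyer G loses. Payoff = 0 credits.
Regret = truthful payoff − actual payoff = 0 credits − 0 credits = 0 credits.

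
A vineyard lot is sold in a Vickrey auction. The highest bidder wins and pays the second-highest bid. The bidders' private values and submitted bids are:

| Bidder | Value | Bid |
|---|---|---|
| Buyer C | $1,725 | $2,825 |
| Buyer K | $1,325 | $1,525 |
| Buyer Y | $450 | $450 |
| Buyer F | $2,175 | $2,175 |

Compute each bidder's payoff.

Bids in descending order: Buyer C $2,825 > Buyer F $2,175 > Buyer K $1,525 > Buyer Y $450.
Buyer C has the top bid and wins; the price is the second-highest bid, $2,175.
Buyer C's payoff = $1,725 − $2,175 = -$450. All other bidders lose, so their payoff is 0.

Buyer C -$450, Buyer K $0, Buyer Y $0, Buyer F $0.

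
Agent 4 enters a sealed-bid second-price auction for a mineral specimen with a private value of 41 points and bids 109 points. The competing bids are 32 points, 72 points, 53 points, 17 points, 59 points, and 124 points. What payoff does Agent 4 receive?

Highest competing bid: 124 points.
Agent 4's bid 109 points is not the highest, so Agent 4 loses, pays nothing, and earns zero payoff.

The bidder's payoff: 0 points.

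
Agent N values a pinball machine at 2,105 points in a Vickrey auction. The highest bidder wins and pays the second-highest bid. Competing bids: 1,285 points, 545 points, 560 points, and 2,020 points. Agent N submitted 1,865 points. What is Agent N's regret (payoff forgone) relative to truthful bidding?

The highest competing bid is 2,020 points.
Bidding truthfully at 2,105 points: Agent N has the top bid, wins, and pays the second-highest bid 2,020 points. Payoff = 2,105 points − 2,020 points = 85 points.
Bidding 1,865 points: the top bid is 2,020 points (a rival), so Agent N loses. Payoff = 0 points.
Regret = truthful payoff − actual payoff = 85 points − 0 points = 85 points.

85 points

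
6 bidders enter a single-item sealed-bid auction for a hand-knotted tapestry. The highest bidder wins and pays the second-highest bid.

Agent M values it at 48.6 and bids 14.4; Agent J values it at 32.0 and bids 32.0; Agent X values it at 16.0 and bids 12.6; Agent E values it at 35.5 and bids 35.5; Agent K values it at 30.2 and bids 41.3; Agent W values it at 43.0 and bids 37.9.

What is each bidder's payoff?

Agent M 0.0, Agent J 0.0, Agent X 0.0, Agent E 0.0, Agent K -7.7, Agent W 0.0.

Ordered from highest: Agent K 41.3 > Agent W 37.9 > Agent E 35.5 > Agent J 32.0 > Agent M 14.4 > Agent X 12.6.
Agent K has the top bid and wins; the price is the second-highest bid, 37.9.
Agent K's payoff = 30.2 − 37.9 = -7.7. All other bidders lose, so their payoff is 0.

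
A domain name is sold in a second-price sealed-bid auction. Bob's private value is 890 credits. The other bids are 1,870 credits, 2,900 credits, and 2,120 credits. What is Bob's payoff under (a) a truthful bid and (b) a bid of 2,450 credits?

Truthful: 0 credits; alternative: 0 credits.

The highest competing bid is 2,900 credits.
Bidding truthfully at 890 credits: the top bid is 2,900 credits (a rival), so Bob loses. Payoff = 0 credits.
Bidding 2,450 credits: the top bid is 2,900 credits (a rival), so Bob loses. Payoff = 0 credits.
The bid only affects whether you win, not the price — here both bids land on the same side of the top rival bid, so the deviation is payoff-neutral.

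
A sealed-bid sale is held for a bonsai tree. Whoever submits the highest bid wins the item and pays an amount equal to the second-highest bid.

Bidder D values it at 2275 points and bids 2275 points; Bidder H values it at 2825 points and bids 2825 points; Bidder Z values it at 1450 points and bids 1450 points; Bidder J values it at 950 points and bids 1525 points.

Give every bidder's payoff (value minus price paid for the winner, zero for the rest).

Payoffs: Bidder D 0 points, Bidder H 550 points, Bidder Z 0 points, Bidder J 0 points.

Sorted high to low: Bidder H 2825 points; Bidder D 2275 points; Bidder J 1525 points; Bidder Z 1450 points.
Bidder H has the top bid and wins; the price is the second-highest bid, 2275 points.
Bidder H's payoff = 2825 points − 2275 points = 550 points. All other bidders lose, so their payoff is 0.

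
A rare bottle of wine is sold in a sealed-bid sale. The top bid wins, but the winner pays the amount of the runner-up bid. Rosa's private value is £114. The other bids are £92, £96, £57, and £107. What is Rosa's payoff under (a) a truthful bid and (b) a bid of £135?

Truthful: £7; alternative: £7.

The highest competing bid is £107.
Bidding truthfully at £114: Rosa has the top bid, wins, and pays the second-highest bid £107. Payoff = £114 − £107 = £7.
Bidding £135: Rosa has the top bid, wins, and pays the second-highest bid £107. Payoff = £114 − £107 = £7.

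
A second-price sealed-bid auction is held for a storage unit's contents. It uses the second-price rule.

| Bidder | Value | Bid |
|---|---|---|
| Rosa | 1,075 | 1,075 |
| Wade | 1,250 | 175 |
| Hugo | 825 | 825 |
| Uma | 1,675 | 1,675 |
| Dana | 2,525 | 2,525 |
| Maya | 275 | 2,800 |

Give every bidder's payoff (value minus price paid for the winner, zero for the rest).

Rosa 0, Wade 0, Hugo 0, Uma 0, Dana 0, Maya -2,250.

Ranking the bids: Maya 2,800 > Dana 2,525 > Uma 1,675 > Rosa 1,075 > Hugo 825 > Wade 175.
Maya has the top bid and wins; the price is the second-highest bid, 2,525.
Maya's payoff = 275 − 2,525 = -2,250. All other bidders lose, so their payoff is 0.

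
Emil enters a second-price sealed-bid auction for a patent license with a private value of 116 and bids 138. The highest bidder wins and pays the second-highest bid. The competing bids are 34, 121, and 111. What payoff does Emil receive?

Highest competing bid: 121.
Emil's bid 138 is the highest overall, so Emil wins and pays the second-highest bid, 121.
Payoff = value − price = 116 − 121 = -5.

-5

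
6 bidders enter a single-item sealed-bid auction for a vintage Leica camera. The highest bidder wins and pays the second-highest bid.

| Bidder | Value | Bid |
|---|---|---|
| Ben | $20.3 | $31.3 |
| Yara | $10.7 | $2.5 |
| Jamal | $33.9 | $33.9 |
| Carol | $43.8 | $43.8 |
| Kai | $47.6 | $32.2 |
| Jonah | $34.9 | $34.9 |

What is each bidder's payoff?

Bids in descending order: Carol $43.8, then Jonah $34.9, then Jamal $33.9, then Kai $32.2, then Ben $31.3, then Yara $2.5.
Carol has the top bid and wins; the price is the second-highest bid, $34.9.
Carol's payoff = $43.8 − $34.9 = $8.9. All other bidders lose, so their payoff is 0.

Payoffs: Ben $0.0, Yara $0.0, Jamal $0.0, Carol $8.9, Kai $0.0, Jonah $0.0.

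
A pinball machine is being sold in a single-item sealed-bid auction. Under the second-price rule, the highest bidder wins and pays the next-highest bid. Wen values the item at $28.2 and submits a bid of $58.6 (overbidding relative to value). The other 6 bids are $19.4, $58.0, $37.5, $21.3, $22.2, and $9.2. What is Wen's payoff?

Wen's payoff: -$29.8.

Highest competing bid: $58.0.
Wen's bid $58.6 is the highest overall, so Wen wins and pays the second-highest bid, $58.0.
Payoff = value − price = $28.2 − $58.0 = -$29.8.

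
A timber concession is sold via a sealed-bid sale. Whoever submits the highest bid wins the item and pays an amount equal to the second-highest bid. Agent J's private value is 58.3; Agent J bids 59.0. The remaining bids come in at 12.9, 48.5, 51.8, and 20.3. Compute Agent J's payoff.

Agent J's payoff: 6.5.

Highest competing bid: 51.8.
Agent J's bid 59.0 is the highest overall, so Agent J wins and pays the second-highest bid, 51.8.
Payoff = value − price = 58.3 − 51.8 = 6.5.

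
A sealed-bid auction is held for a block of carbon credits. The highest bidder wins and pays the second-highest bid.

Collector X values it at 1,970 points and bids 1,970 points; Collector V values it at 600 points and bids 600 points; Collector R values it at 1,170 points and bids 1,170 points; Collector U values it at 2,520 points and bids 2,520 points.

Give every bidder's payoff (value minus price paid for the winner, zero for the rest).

Payoffs: Collector X 0 points, Collector V 0 points, Collector R 0 points, Collector U 550 points.

Sorted high to low: Collector U 2,520 points; Collector X 1,970 points; Collector R 1,170 points; Collector V 600 points.
Collector U has the top bid and wins; the price is the second-highest bid, 1,970 points.
Collector U's payoff = 2,520 points − 1,970 points = 550 points. All other bidders lose, so their payoff is 0.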